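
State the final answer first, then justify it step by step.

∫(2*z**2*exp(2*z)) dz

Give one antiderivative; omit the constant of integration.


The answer is z**2*exp(2*z) - z*exp(2*z) + exp(2*z)/2.
Step 1. Integrate ∫(2*z**2*exp(2*z)) dz by parts with u = z**2, dv = (2*exp(2*z)) dz, so v = exp(2*z): now z**2*exp(2*z) + ∫(-2*z*exp(2*z)) dz.
Step 2. Integrate ∫(-2*z*exp(2*z)) dz by parts with u = z, dv = (-2*exp(2*z)) dz, so v = -exp(2*z): now z**2*exp(2*z) - z*exp(2*z) + ∫(exp(2*z)) dz.
Step 3. Evaluate the standard form: now z**2*exp(2*z) - z*exp(2*z) + exp(2*z)/2.
Answer: z**2*exp(2*z) - z*exp(2*z) + exp(2*z)/2.


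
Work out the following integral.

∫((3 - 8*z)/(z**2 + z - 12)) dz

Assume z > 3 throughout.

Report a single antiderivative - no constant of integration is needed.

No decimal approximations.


Answer: -3*log(z - 3) - 5*log(z + 4).


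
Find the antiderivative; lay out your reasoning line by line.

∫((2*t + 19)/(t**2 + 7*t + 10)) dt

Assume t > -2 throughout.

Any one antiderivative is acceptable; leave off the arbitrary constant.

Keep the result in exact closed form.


Step 1. Decompose ∫((2*t + 19)/(t**2 + 7*t + 10)) dt by partial fractions, (2*t + 19)/(t**2 + 7*t + 10) = -3/(t + 5) + 5/(t + 2): now ∫(5/(t + 2)) dt + ∫(-3/(t + 5)) dt.
Step 2. Evaluate the standard form [assuming t > -2]: now 5*log(t + 2) + ∫(-3/(t + 5)) dt.
Step 3. Evaluate the standard form [assuming t > -5]: now 5*log(t + 2) - 3*log(t + 5).
Answer: 5*log(t + 2) - 3*log(t + 5).


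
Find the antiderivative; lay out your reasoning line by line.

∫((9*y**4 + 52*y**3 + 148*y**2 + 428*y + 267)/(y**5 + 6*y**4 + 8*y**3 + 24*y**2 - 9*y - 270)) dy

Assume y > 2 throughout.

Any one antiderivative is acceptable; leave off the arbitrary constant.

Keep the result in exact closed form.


Step 1. Decompose ∫((9*y**4 + 52*y**3 + 148*y**2 + 428*y + 267)/(y**5 + 6*y**4 + 8*y**3 + 24*y**2 - 9*y - 270)) dy by partial fractions, (9*y**4 + 52*y**3 + 148*y**2 + 428*y + 267)/(y**5 + 6*y**4 + 8*y**3 + 24*y**2 - 9*y - 270) = 4/(y**2 + 9) + 2/(y + 5) + 2/(y + 3) + 5/(y - 2): now ∫(5/(y - 2)) dy + ∫(2/(y + 3)) dy + ∫(2/(y + 5)) dy + ∫(4/(y**2 + 9)) dy.
Step 2. Evaluate the standard form [assuming y > -3]: now 2*log(y + 3) + ∫(5/(y - 2)) dy + ∫(2/(y + 5)) dy + ∫(4/(y**2 + 9)) dy.
Step 3. Evaluate the standard form [assuming y > 2]: now 5*log(y - 2) + 2*log(y + 3) + ∫(2/(y + 5)) dy + ∫(4/(y**2 + 9)) dy.
Step 4. Evaluate the standard form [assuming y > -5]: now 5*log(y - 2) + 2*log(y + 3) + 2*log(y + 5) + ∫(4/(y**2 + 9)) dy.
Step 5. Evaluate the standard form: now 5*log(y - 2) + 2*log(y + 3) + 2*log(y + 5) + 4*atan(y/3)/3.
Answer: 5*log(y - 2) + 2*log(y + 3) + 2*log(y + 5) + 4*atan(y/3)/3.


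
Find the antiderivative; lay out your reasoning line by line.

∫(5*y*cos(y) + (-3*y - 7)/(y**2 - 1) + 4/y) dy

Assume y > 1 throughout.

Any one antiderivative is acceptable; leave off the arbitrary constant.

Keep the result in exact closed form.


Step 1. Rewrite: now ∫(4/y) dy + ∫(5*y*cos(y)) dy + ∫((-3*y - 7)/(y**2 - 1)) dy.
Step 2. Decompose ∫((-3*y - 7)/(y**2 - 1)) dy by partial fractions, (-3*y - 7)/(y**2 - 1) = 2/(y + 1) - 5/(y - 1): now ∫(4/y) dy + ∫(5*y*cos(y)) dy + ∫(-5/(y - 1)) dy + ∫(2/(y + 1)) dy.
Step 3. Evaluate the standard form [assuming y > -1]: now 2*log(y + 1) + ∫(4/y) dy + ∫(5*y*cos(y)) dy + ∫(-5/(y - 1)) dy.
Step 4. Evaluate the standard form [assuming y > 1]: now -5*log(y - 1) + 2*log(y + 1) + ∫(4/y) dy + ∫(5*y*cos(y)) dy.
Step 5. Integrate ∫(5*y*cos(y)) dy by parts with u = y, dv = (5*cos(y)) dy, so v = 5*sin(y): now 5*y*sin(y) - 5*log(y - 1) + 2*log(y + 1) + ∫(4/y) dy + ∫(-5*sin(y)) dy.
Step 6. Evaluate the standard form: now 5*y*sin(y) - 5*log(y - 1) + 2*log(y + 1) + 5*cos(y) + ∫(4/y) dy.
Step 7. Evaluate the standard form [assuming y > 0]: now 5*y*sin(y) + 4*log(y) - 5*log(y - 1) + 2*log(y + 1) + 5*cos(y).
Answer: 5*y*sin(y) + 4*log(y) - 5*log(y - 1) + 2*log(y + 1) + 5*cos(y).


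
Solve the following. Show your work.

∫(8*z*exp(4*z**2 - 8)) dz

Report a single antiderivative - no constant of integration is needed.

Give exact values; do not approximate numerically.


Step 1. Substitute u = z**2 - 2, turning ∫(8*z*exp(4*z**2 - 8)) dz into ∫(4*exp(4*u)) du: now ∫(4*exp(4*u)) du.
Step 2. Evaluate the standard form: now exp(4*u).
Step 3. Substitute back u = z**2 - 2: now exp(4*z**2 - 8).
Answer: exp(4*z**2 - 8).


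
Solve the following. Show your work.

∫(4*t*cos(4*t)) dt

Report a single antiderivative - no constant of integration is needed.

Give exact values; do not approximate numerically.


Step 1. Integrate ∫(4*t*cos(4*t)) dt by parts with u = t, dv = (4*cos(4*t)) dt, so v = sin(4*t): now t*sin(4*t) + ∫(-sin(4*t)) dt.
Step 2. Evaluate the standard form: now t*sin(4*t) + cos(4*t)/4.
Answer: t*sin(4*t) + cos(4*t)/4.


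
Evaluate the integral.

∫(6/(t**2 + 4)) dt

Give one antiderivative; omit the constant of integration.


Answer: 3*atan(t/2).


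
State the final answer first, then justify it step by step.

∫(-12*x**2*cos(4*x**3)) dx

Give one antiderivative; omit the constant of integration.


The answer is -sin(4*x**3).
Step 1. Substitute u = x**3, turning ∫(-12*x**2*cos(4*x**3)) dx into ∫(-4*cos(4*u)) du: now ∫(-4*cos(4*u)) du.
Step 2. Evaluate the standard form: now -sin(4*u).
Step 3. Substitute back u = x**3: now -sin(4*x**3).
Answer: -sin(4*x**3).


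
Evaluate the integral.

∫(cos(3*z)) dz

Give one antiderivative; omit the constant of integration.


Answer: sin(3*z)/3.


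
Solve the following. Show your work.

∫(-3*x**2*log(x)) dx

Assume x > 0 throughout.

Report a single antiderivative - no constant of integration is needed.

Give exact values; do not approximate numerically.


Step 1. Integrate ∫(-3*x**2*log(x)) dx by parts with u = log(x), dv = (-3*x**2) dx, so v = -x**3 [assuming x > 0]: now -x**3*log(x) + ∫(x**2) dx.
Step 2. Evaluate the standard form: now -x**3*log(x) + x**3/3.
Answer: -x**3*log(x) + x**3/3.


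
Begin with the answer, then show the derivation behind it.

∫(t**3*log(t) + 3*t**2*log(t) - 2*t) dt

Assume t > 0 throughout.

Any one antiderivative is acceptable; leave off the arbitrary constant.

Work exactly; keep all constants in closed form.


The answer is t**4*log(t)/4 - t**4/16 + t**3*log(t) - t**3/3 - t**2.
Step 1. Rewrite: now ∫(-2*t) dt + ∫(3*t**2*log(t)) dt + ∫(t**3*log(t)) dt.
Step 2. Evaluate the standard form: now -t**2 + ∫(3*t**2*log(t)) dt + ∫(t**3*log(t)) dt.
Step 3. Integrate ∫(t**3*log(t)) dt by parts with u = log(t), dv = (t**3) dt, so v = t**4/4 [assuming t > 0]: now t**4*log(t)/4 - t**2 + ∫(-t**3/4) dt + ∫(3*t**2*log(t)) dt.
Step 4. Evaluate the standard form: now t**4*log(t)/4 - t**4/16 - t**2 + ∫(3*t**2*log(t)) dt.
Step 5. Integrate ∫(3*t**2*log(t)) dt by parts with u = log(t), dv = (3*t**2) dt, so v = t**3 [assuming t > 0]: now t**4*log(t)/4 - t**4/16 + t**3*log(t) - t**2 + ∫(-t**2) dt.
Step 6. Evaluate the standard form: now t**4*log(t)/4 - t**4/16 + t**3*log(t) - t**3/3 - t**2.
Answer: t**4*log(t)/4 - t**4/16 + t**3*log(t) - t**3/3 - t**2.


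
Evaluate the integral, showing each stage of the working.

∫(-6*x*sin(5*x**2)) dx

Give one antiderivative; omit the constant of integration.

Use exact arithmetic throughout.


Step 1. Substitute u = x**2, turning ∫(-6*x*sin(5*x**2)) dx into ∫(-3*sin(5*u)) du: now ∫(-3*sin(5*u)) du.
Step 2. Evaluate the standard form: now 3*cos(5*u)/5.
Step 3. Substitute back u = x**2: now 3*cos(5*x**2)/5.
Answer: 3*cos(5*x**2)/5.


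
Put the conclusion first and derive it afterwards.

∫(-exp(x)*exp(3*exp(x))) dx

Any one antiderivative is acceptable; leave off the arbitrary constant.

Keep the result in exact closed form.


The answer is -exp(3*exp(x))/3.
Step 1. Substitute u = exp(x), turning ∫(-exp(x)*exp(3*exp(x))) dx into ∫(-exp(3*u)) du: now ∫(-exp(3*u)) du.
Step 2. Evaluate the standard form: now -exp(3*u)/3.
Step 3. Substitute back u = exp(x): now -exp(3*exp(x))/3.
Answer: -exp(3*exp(x))/3.


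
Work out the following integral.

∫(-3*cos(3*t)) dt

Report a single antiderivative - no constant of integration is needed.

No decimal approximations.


Answer: -sin(3*t).


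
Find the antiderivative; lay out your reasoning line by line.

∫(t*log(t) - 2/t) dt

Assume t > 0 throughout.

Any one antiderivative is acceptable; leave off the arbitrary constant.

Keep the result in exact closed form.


Step 1. Rewrite: now ∫(-2/t) dt + ∫(t*log(t)) dt.
Step 2. Integrate ∫(t*log(t)) dt by parts with u = log(t), dv = (t) dt, so v = t**2/2 [assuming t > 0]: now t**2*log(t)/2 + ∫(-2/t) dt + ∫(-t/2) dt.
Step 3. Evaluate the standard form: now t**2*log(t)/2 - t**2/4 + ∫(-2/t) dt.
Step 4. Evaluate the standard form [assuming t > 0]: now t**2*log(t)/2 - t**2/4 - 2*log(t).
Answer: t**2*log(t)/2 - t**2/4 - 2*log(t).


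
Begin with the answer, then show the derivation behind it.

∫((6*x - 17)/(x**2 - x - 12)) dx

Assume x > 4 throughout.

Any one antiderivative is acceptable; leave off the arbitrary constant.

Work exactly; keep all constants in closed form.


The answer is log(x - 4) + 5*log(x + 3).
Step 1. Decompose ∫((6*x - 17)/(x**2 - x - 12)) dx by partial fractions, (6*x - 17)/(x**2 - x - 12) = 5/(x + 3) + 1/(x - 4): now ∫(1/(x - 4)) dx + ∫(5/(x + 3)) dx.
Step 2. Evaluate the standard form [assuming x > -3]: now 5*log(x + 3) + ∫(1/(x - 4)) dx.
Step 3. Evaluate the standard form [assuming x > 4]: now log(x - 4) + 5*log(x + 3).
Answer: log(x - 4) + 5*log(x + 3).


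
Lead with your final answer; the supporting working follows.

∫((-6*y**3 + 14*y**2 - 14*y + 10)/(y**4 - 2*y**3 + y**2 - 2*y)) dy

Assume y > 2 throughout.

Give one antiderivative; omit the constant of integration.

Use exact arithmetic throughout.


The answer is -5*log(y) - log(y - 2) + 4*atan(y).
Step 1. Decompose ∫((-6*y**3 + 14*y**2 - 14*y + 10)/(y**4 - 2*y**3 + y**2 - 2*y)) dy by partial fractions, (-6*y**3 + 14*y**2 - 14*y + 10)/(y**4 - 2*y**3 + y**2 - 2*y) = 4/(y**2 + 1) - 1/(y - 2) - 5/y: now ∫(-5/y) dy + ∫(-1/(y - 2)) dy + ∫(4/(y**2 + 1)) dy.
Step 2. Evaluate the standard form [assuming y > 0]: now -5*log(y) + ∫(-1/(y - 2)) dy + ∫(4/(y**2 + 1)) dy.
Step 3. Evaluate the standard form [assuming y > 2]: now -5*log(y) - log(y - 2) + ∫(4/(y**2 + 1)) dy.
Step 4. Evaluate the standard form: now -5*log(y) - log(y - 2) + 4*atan(y).
Answer: -5*log(y) - log(y - 2) + 4*atan(y).


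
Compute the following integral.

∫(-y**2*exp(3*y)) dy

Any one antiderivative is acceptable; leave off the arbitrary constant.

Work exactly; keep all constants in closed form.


Answer: -y**2*exp(3*y)/3 + 2*y*exp(3*y)/9 - 2*exp(3*y)/27.


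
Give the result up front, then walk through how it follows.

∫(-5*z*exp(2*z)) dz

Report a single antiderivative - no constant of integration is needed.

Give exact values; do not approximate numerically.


The answer is -5*z*exp(2*z)/2 + 5*exp(2*z)/4.
Step 1. Integrate ∫(-5*z*exp(2*z)) dz by parts with u = z, dv = (-5*exp(2*z)) dz, so v = -5*exp(2*z)/2: now -5*z*exp(2*z)/2 + ∫(5*exp(2*z)/2) dz.
Step 2. Evaluate the standard form: now -5*z*exp(2*z)/2 + 5*exp(2*z)/4.
Answer: -5*z*exp(2*z)/2 + 5*exp(2*z)/4.


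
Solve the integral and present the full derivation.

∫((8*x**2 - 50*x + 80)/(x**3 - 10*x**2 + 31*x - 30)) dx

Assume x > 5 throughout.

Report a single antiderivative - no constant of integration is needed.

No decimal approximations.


Step 1. Decompose ∫((8*x**2 - 50*x + 80)/(x**3 - 10*x**2 + 31*x - 30)) dx by partial fractions, (8*x**2 - 50*x + 80)/(x**3 - 10*x**2 + 31*x - 30) = 4/(x - 2) - 1/(x - 3) + 5/(x - 5): now ∫(5/(x - 5)) dx + ∫(-1/(x - 3)) dx + ∫(4/(x - 2)) dx.
Step 2. Evaluate the standard form [assuming x > 3]: now -log(x - 3) + ∫(5/(x - 5)) dx + ∫(4/(x - 2)) dx.
Step 3. Evaluate the standard form [assuming x > 2]: now -log(x - 3) + 4*log(x - 2) + ∫(5/(x - 5)) dx.
Step 4. Evaluate the standard form [assuming x > 5]: now 5*log(x - 5) - log(x - 3) + 4*log(x - 2).
Answer: 5*log(x - 5) - log(x - 3) + 4*log(x - 2).


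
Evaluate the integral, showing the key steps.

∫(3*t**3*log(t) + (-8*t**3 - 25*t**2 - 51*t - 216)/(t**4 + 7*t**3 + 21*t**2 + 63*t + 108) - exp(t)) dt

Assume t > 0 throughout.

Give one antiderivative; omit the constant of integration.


Step 1. Rewrite: now ∫(3*t**3*log(t)) dt + ∫((-8*t**3 - 25*t**2 - 51*t - 216)/(t**4 + 7*t**3 + 21*t**2 + 63*t + 108)) dt + ∫(-exp(t)) dt.
Step 2. Integrate ∫(3*t**3*log(t)) dt by parts with u = log(t), dv = (3*t**3) dt, so v = 3*t**4/4 [assuming t > 0]: now 3*t**4*log(t)/4 + ∫(-3*t**3/4) dt + ∫((-8*t**3 - 25*t**2 - 51*t - 216)/(t**4 + 7*t**3 + 21*t**2 + 63*t + 108)) dt + ∫(-exp(t)) dt.
Step 3. Evaluate the standard form: now 3*t**4*log(t)/4 - 3*t**4/16 + ∫((-8*t**3 - 25*t**2 - 51*t - 216)/(t**4 + 7*t**3 + 21*t**2 + 63*t + 108)) dt + ∫(-exp(t)) dt.
Step 4. Evaluate the standard form: now 3*t**4*log(t)/4 - 3*t**4/16 - exp(t) + ∫((-8*t**3 - 25*t**2 - 51*t - 216)/(t**4 + 7*t**3 + 21*t**2 + 63*t + 108)) dt.
Step 5. Decompose ∫((-8*t**3 - 25*t**2 - 51*t - 216)/(t**4 + 7*t**3 + 21*t**2 + 63*t + 108)) dt by partial fractions, (-8*t**3 - 25*t**2 - 51*t - 216)/(t**4 + 7*t**3 + 21*t**2 + 63*t + 108) = 3/(t**2 + 9) - 4/(t + 4) - 4/(t + 3): now 3*t**4*log(t)/4 - 3*t**4/16 - exp(t) + ∫(-4/(t + 3)) dt + ∫(-4/(t + 4)) dt + ∫(3/(t**2 + 9)) dt.
Step 6. Evaluate the standard form [assuming t > -3]: now 3*t**4*log(t)/4 - 3*t**4/16 - exp(t) - 4*log(t + 3) + ∫(-4/(t + 4)) dt + ∫(3/(t**2 + 9)) dt.
Step 7. Evaluate the standard form [assuming t > -4]: now 3*t**4*log(t)/4 - 3*t**4/16 - exp(t) - 4*log(t + 3) - 4*log(t + 4) + ∫(3/(t**2 + 9)) dt.
Step 8. Evaluate the standard form: now 3*t**4*log(t)/4 - 3*t**4/16 - exp(t) - 4*log(t + 3) - 4*log(t + 4) + atan(t/3).
Answer: 3*t**4*log(t)/4 - 3*t**4/16 - exp(t) - 4*log(t + 3) - 4*log(t + 4) + atan(t/3).


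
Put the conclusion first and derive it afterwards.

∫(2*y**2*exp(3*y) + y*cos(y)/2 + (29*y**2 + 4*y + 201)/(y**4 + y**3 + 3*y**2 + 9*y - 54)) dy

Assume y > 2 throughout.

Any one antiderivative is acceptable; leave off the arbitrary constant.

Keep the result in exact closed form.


The answer is 2*y**2*exp(3*y)/3 - 4*y*exp(3*y)/9 + y*sin(y)/2 + 4*exp(3*y)/27 + 5*log(y - 2) - 5*log(y + 3) + cos(y)/2 + 4*atan(y/3)/3.
Step 1. Rewrite: now ∫(y*cos(y)/2) dy + ∫(2*y**2*exp(3*y)) dy + ∫((29*y**2 + 4*y + 201)/(y**4 + y**3 + 3*y**2 + 9*y - 54)) dy.
Step 2. Integrate ∫(2*y**2*exp(3*y)) dy by parts with u = y**2, dv = (2*exp(3*y)) dy, so v = 2*exp(3*y)/3: now 2*y**2*exp(3*y)/3 + ∫(-4*y*exp(3*y)/3) dy + ∫(y*cos(y)/2) dy + ∫((29*y**2 + 4*y + 201)/(y**4 + y**3 + 3*y**2 + 9*y - 54)) dy.
Step 3. Integrate ∫(-4*y*exp(3*y)/3) dy by parts with u = y, dv = (-4*exp(3*y)/3) dy, so v = -4*exp(3*y)/9: now 2*y**2*exp(3*y)/3 - 4*y*exp(3*y)/9 + ∫(y*cos(y)/2) dy + ∫((29*y**2 + 4*y + 201)/(y**4 + y**3 + 3*y**2 + 9*y - 54)) dy + ∫(4*exp(3*y)/9) dy.
Step 4. Evaluate the standard form: now 2*y**2*exp(3*y)/3 - 4*y*exp(3*y)/9 + 4*exp(3*y)/27 + ∫(y*cos(y)/2) dy + ∫((29*y**2 + 4*y + 201)/(y**4 + y**3 + 3*y**2 + 9*y - 54)) dy.
Step 5. Decompose ∫((29*y**2 + 4*y + 201)/(y**4 + y**3 + 3*y**2 + 9*y - 54)) dy by partial fractions, (29*y**2 + 4*y + 201)/(y**4 + y**3 + 3*y**2 + 9*y - 54) = 4/(y**2 + 9) - 5/(y + 3) + 5/(y - 2): now 2*y**2*exp(3*y)/3 - 4*y*exp(3*y)/9 + 4*exp(3*y)/27 + ∫(y*cos(y)/2) dy + ∫(5/(y - 2)) dy + ∫(-5/(y + 3)) dy + ∫(4/(y**2 + 9)) dy.
Step 6. Evaluate the standard form [assuming y > 2]: now 2*y**2*exp(3*y)/3 - 4*y*exp(3*y)/9 + 4*exp(3*y)/27 + 5*log(y - 2) + ∫(y*cos(y)/2) dy + ∫(-5/(y + 3)) dy + ∫(4/(y**2 + 9)) dy.
Step 7. Evaluate the standard form [assuming y > -3]: now 2*y**2*exp(3*y)/3 - 4*y*exp(3*y)/9 + 4*exp(3*y)/27 + 5*log(y - 2) - 5*log(y + 3) + ∫(y*cos(y)/2) dy + ∫(4/(y**2 + 9)) dy.
Step 8. Evaluate the standard form: now 2*y**2*exp(3*y)/3 - 4*y*exp(3*y)/9 + 4*exp(3*y)/27 + 5*log(y - 2) - 5*log(y + 3) + 4*atan(y/3)/3 + ∫(y*cos(y)/2) dy.
Step 9. Integrate ∫(y*cos(y)/2) dy by parts with u = y, dv = (cos(y)/2) dy, so v = sin(y)/2: now 2*y**2*exp(3*y)/3 - 4*y*exp(3*y)/9 + y*sin(y)/2 + 4*exp(3*y)/27 + 5*log(y - 2) - 5*log(y + 3) + 4*atan(y/3)/3 + ∫(-sin(y)/2) dy.
Step 10. Evaluate the standard form: now 2*y**2*exp(3*y)/3 - 4*y*exp(3*y)/9 + y*sin(y)/2 + 4*exp(3*y)/27 + 5*log(y - 2) - 5*log(y + 3) + cos(y)/2 + 4*atan(y/3)/3.
Answer: 2*y**2*exp(3*y)/3 - 4*y*exp(3*y)/9 + y*sin(y)/2 + 4*exp(3*y)/27 + 5*log(y - 2) - 5*log(y + 3) + cos(y)/2 + 4*atan(y/3)/3.


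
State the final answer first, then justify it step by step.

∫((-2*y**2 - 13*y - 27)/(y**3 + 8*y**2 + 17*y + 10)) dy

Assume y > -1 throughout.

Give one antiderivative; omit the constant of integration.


The answer is -4*log(y + 1) + 3*log(y + 2) - log(y + 5).
Step 1. Decompose ∫((-2*y**2 - 13*y - 27)/(y**3 + 8*y**2 + 17*y + 10)) dy by partial fractions, (-2*y**2 - 13*y - 27)/(y**3 + 8*y**2 + 17*y + 10) = -1/(y + 5) + 3/(y + 2) - 4/(y + 1): now ∫(-4/(y + 1)) dy + ∫(3/(y + 2)) dy + ∫(-1/(y + 5)) dy.
Step 2. Evaluate the standard form [assuming y > -1]: now -4*log(y + 1) + ∫(3/(y + 2)) dy + ∫(-1/(y + 5)) dy.
Step 3. Evaluate the standard form [assuming y > -2]: now -4*log(y + 1) + 3*log(y + 2) + ∫(-1/(y + 5)) dy.
Step 4. Evaluate the standard form [assuming y > -5]: now -4*log(y + 1) + 3*log(y + 2) - log(y + 5).
Answer: -4*log(y + 1) + 3*log(y + 2) - log(y + 5).


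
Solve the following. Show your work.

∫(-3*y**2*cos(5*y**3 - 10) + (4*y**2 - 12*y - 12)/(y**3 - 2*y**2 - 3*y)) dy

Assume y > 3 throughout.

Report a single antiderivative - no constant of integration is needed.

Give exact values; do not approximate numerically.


Step 1. Rewrite: now ∫(-3*y**2*cos(5*y**3 - 10)) dy + ∫((4*y**2 - 12*y - 12)/(y**3 - 2*y**2 - 3*y)) dy.
Step 2. Decompose ∫((4*y**2 - 12*y - 12)/(y**3 - 2*y**2 - 3*y)) dy by partial fractions, (4*y**2 - 12*y - 12)/(y**3 - 2*y**2 - 3*y) = 1/(y + 1) - 1/(y - 3) + 4/y: now ∫(4/y) dy + ∫(-3*y**2*cos(5*y**3 - 10)) dy + ∫(-1/(y - 3)) dy + ∫(1/(y + 1)) dy.
Step 3. Evaluate the standard form [assuming y > 3]: now -log(y - 3) + ∫(4/y) dy + ∫(-3*y**2*cos(5*y**3 - 10)) dy + ∫(1/(y + 1)) dy.
Step 4. Evaluate the standard form [assuming y > 0]: now 4*log(y) - log(y - 3) + ∫(-3*y**2*cos(5*y**3 - 10)) dy + ∫(1/(y + 1)) dy.
Step 5. Evaluate the standard form [assuming y > -1]: now 4*log(y) - log(y - 3) + log(y + 1) + ∫(-3*y**2*cos(5*y**3 - 10)) dy.
Step 6. Substitute u = y**3 - 2, turning ∫(-3*y**2*cos(5*y**3 - 10)) dy into ∫(-cos(5*u)) du: now 4*log(y) - log(y - 3) + log(y + 1) + ∫(-cos(5*u)) du.
Step 7. Evaluate the standard form: now 4*log(y) - log(y - 3) + log(y + 1) - sin(5*u)/5.
Step 8. Substitute back u = y**3 - 2: now 4*log(y) - log(y - 3) + log(y + 1) - sin(5*y**3 - 10)/5.
Answer: 4*log(y) - log(y - 3) + log(y + 1) - sin(5*y**3 - 10)/5.


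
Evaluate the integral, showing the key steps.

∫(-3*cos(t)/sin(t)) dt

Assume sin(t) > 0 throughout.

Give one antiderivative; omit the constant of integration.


Step 1. Substitute u = sin(t), turning ∫(-3*cos(t)/sin(t)) dt into ∫(-3/u) du: now ∫(-3/u) du.
Step 2. Evaluate the standard form [assuming u > 0]: now -3*log(u).
Step 3. Substitute back u = sin(t): now -3*log(sin(t)).
Answer: -3*log(sin(t)).


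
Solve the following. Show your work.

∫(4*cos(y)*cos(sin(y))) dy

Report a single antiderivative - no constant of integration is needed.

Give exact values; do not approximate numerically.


Step 1. Substitute u = sin(y), turning ∫(4*cos(y)*cos(sin(y))) dy into ∫(4*cos(u)) du: now ∫(4*cos(u)) du.
Step 2. Evaluate the standard form: now 4*sin(u).
Step 3. Substitute back u = sin(y): now 4*sin(sin(y)).
Answer: 4*sin(sin(y)).


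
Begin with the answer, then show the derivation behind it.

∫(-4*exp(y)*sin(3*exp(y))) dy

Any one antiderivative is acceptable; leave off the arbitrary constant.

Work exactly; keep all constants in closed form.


The answer is 4*cos(3*exp(y))/3.
Step 1. Substitute u = exp(y), turning ∫(-4*exp(y)*sin(3*exp(y))) dy into ∫(-4*sin(3*u)) du: now ∫(-4*sin(3*u)) du.
Step 2. Evaluate the standard form: now 4*cos(3*u)/3.
Step 3. Substitute back u = exp(y): now 4*cos(3*exp(y))/3.
Answer: 4*cos(3*exp(y))/3.


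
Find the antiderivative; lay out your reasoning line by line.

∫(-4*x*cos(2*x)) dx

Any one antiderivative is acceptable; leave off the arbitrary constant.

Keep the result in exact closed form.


Step 1. Integrate ∫(-4*x*cos(2*x)) dx by parts with u = x, dv = (-4*cos(2*x)) dx, so v = -2*sin(2*x): now -2*x*sin(2*x) + ∫(2*sin(2*x)) dx.
Step 2. Evaluate the standard form: now -2*x*sin(2*x) - cos(2*x).
Answer: -2*x*sin(2*x) - cos(2*x).


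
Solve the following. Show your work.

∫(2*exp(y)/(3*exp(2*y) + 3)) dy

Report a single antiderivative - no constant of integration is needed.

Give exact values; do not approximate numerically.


Step 1. Substitute u = exp(y), turning ∫(2*exp(y)/(3*exp(2*y) + 3)) dy into ∫(2/(3*(u**2 + 1))) du: now ∫(2/(3*(u**2 + 1))) du.
Step 2. Evaluate the standard form: now 2*atan(u)/3.
Step 3. Substitute back u = exp(y): now 2*atan(exp(y))/3.
Answer: 2*atan(exp(y))/3.


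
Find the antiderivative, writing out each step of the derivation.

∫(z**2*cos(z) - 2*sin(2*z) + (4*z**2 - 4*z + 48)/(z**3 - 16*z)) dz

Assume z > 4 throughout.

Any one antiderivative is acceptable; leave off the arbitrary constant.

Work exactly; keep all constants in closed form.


Step 1. Rewrite: now ∫(z**2*cos(z)) dz + ∫((4*z**2 - 4*z + 48)/(z**3 - 16*z)) dz + ∫(-2*sin(2*z)) dz.
Step 2. Evaluate the standard form: now cos(2*z) + ∫(z**2*cos(z)) dz + ∫((4*z**2 - 4*z + 48)/(z**3 - 16*z)) dz.
Step 3. Integrate ∫(z**2*cos(z)) dz by parts with u = z**2, dv = (cos(z)) dz, so v = sin(z): now z**2*sin(z) + cos(2*z) + ∫(-2*z*sin(z)) dz + ∫((4*z**2 - 4*z + 48)/(z**3 - 16*z)) dz.
Step 4. Integrate ∫(-2*z*sin(z)) dz by parts with u = z, dv = (-2*sin(z)) dz, so v = 2*cos(z): now z**2*sin(z) + 2*z*cos(z) + cos(2*z) + ∫((4*z**2 - 4*z + 48)/(z**3 - 16*z)) dz + ∫(-2*cos(z)) dz.
Step 5. Evaluate the standard form: now z**2*sin(z) + 2*z*cos(z) - 2*sin(z) + cos(2*z) + ∫((4*z**2 - 4*z + 48)/(z**3 - 16*z)) dz.
Step 6. Decompose ∫((4*z**2 - 4*z + 48)/(z**3 - 16*z)) dz by partial fractions, (4*z**2 - 4*z + 48)/(z**3 - 16*z) = 4/(z + 4) + 3/(z - 4) - 3/z: now z**2*sin(z) + 2*z*cos(z) - 2*sin(z) + cos(2*z) + ∫(-3/z) dz + ∫(3/(z - 4)) dz + ∫(4/(z + 4)) dz.
Step 7. Evaluate the standard form [assuming z > 0]: now z**2*sin(z) + 2*z*cos(z) - 3*log(z) - 2*sin(z) + cos(2*z) + ∫(3/(z - 4)) dz + ∫(4/(z + 4)) dz.
Step 8. Evaluate the standard form [assuming z > 4]: now z**2*sin(z) + 2*z*cos(z) - 3*log(z) + 3*log(z - 4) - 2*sin(z) + cos(2*z) + ∫(4/(z + 4)) dz.
Step 9. Evaluate the standard form [assuming z > -4]: now z**2*sin(z) + 2*z*cos(z) - 3*log(z) + 3*log(z - 4) + 4*log(z + 4) - 2*sin(z) + cos(2*z).
Answer: z**2*sin(z) + 2*z*cos(z) - 3*log(z) + 3*log(z - 4) + 4*log(z + 4) - 2*sin(z) + cos(2*z).


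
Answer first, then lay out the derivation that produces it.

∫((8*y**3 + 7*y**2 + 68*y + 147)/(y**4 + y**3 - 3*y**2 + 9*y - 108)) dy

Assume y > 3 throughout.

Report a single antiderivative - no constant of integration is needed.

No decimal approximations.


The answer is 5*log(y - 3) + 3*log(y + 4) - 4*atan(y/3)/3.
Step 1. Decompose ∫((8*y**3 + 7*y**2 + 68*y + 147)/(y**4 + y**3 - 3*y**2 + 9*y - 108)) dy by partial fractions, (8*y**3 + 7*y**2 + 68*y + 147)/(y**4 + y**3 - 3*y**2 + 9*y - 108) = -4/(y**2 + 9) + 3/(y + 4) + 5/(y - 3): now ∫(5/(y - 3)) dy + ∫(3/(y + 4)) dy + ∫(-4/(y**2 + 9)) dy.
Step 2. Evaluate the standard form [assuming y > 3]: now 5*log(y - 3) + ∫(3/(y + 4)) dy + ∫(-4/(y**2 + 9)) dy.
Step 3. Evaluate the standard form [assuming y > -4]: now 5*log(y - 3) + 3*log(y + 4) + ∫(-4/(y**2 + 9)) dy.
Step 4. Evaluate the standard form: now 5*log(y - 3) + 3*log(y + 4) - 4*atan(y/3)/3.
Answer: 5*log(y - 3) + 3*log(y + 4) - 4*atan(y/3)/3.


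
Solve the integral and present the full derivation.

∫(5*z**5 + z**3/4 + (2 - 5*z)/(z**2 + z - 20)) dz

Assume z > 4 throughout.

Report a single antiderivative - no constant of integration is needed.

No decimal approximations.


Step 1. Rewrite: now ∫(z**3/4) dz + ∫(5*z**5) dz + ∫((2 - 5*z)/(z**2 + z - 20)) dz.
Step 2. Evaluate the standard form: now z**4/16 + ∫(5*z**5) dz + ∫((2 - 5*z)/(z**2 + z - 20)) dz.
Step 3. Evaluate the standard form: now 5*z**6/6 + z**4/16 + ∫((2 - 5*z)/(z**2 + z - 20)) dz.
Step 4. Decompose ∫((2 - 5*z)/(z**2 + z - 20)) dz by partial fractions, (2 - 5*z)/(z**2 + z - 20) = -3/(z + 5) - 2/(z - 4): now 5*z**6/6 + z**4/16 + ∫(-2/(z - 4)) dz + ∫(-3/(z + 5)) dz.
Step 5. Evaluate the standard form [assuming z > -5]: now 5*z**6/6 + z**4/16 - 3*log(z + 5) + ∫(-2/(z - 4)) dz.
Step 6. Evaluate the standard form [assuming z > 4]: now 5*z**6/6 + z**4/16 - 2*log(z - 4) - 3*log(z + 5).
Answer: 5*z**6/6 + z**4/16 - 2*log(z - 4) - 3*log(z + 5).


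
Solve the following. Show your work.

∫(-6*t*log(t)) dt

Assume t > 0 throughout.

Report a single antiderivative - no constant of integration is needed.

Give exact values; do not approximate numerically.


Step 1. Integrate ∫(-6*t*log(t)) dt by parts with u = log(t), dv = (-6*t) dt, so v = -3*t**2 [assuming t > 0]: now -3*t**2*log(t) + ∫(3*t) dt.
Step 2. Evaluate the standard form: now -3*t**2*log(t) + 3*t**2/2.
Answer: -3*t**2*log(t) + 3*t**2/2.


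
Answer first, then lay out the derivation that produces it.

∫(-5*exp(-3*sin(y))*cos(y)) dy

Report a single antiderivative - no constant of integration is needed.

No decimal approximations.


The answer is 5*exp(-3*sin(y))/3.
Step 1. Substitute u = sin(y), turning ∫(-5*exp(-3*sin(y))*cos(y)) dy into ∫(-5*exp(-3*u)) du: now ∫(-5*exp(-3*u)) du.
Step 2. Evaluate the standard form: now 5*exp(-3*u)/3.
Step 3. Substitute back u = sin(y): now 5*exp(-3*sin(y))/3.
Answer: 5*exp(-3*sin(y))/3.


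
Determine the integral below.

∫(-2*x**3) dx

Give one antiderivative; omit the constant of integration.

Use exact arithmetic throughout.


Answer: -x**4/2.


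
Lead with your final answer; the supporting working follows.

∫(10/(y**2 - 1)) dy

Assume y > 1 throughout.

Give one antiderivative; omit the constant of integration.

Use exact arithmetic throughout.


The answer is 5*log(y - 1) - 5*log(y + 1).
Step 1. Decompose ∫(10/(y**2 - 1)) dy by partial fractions, 10/(y**2 - 1) = -5/(y + 1) + 5/(y - 1): now ∫(5/(y - 1)) dy + ∫(-5/(y + 1)) dy.
Step 2. Evaluate the standard form [assuming y > 1]: now 5*log(y - 1) + ∫(-5/(y + 1)) dy.
Step 3. Evaluate the standard form [assuming y > -1]: now 5*log(y - 1) - 5*log(y + 1).
Answer: 5*log(y - 1) - 5*log(y + 1).


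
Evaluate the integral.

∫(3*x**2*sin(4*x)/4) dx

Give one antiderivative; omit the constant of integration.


Answer: -3*x**2*cos(4*x)/16 + 3*x*sin(4*x)/32 + 3*cos(4*x)/128.


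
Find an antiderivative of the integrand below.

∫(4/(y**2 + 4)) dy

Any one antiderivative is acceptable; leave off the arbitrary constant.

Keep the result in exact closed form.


Answer: 2*atan(y/2).


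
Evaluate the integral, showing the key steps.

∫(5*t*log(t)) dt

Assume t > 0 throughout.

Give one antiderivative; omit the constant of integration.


Step 1. Integrate ∫(5*t*log(t)) dt by parts with u = log(t), dv = (5*t) dt, so v = 5*t**2/2 [assuming t > 0]: now 5*t**2*log(t)/2 + ∫(-5*t/2) dt.
Step 2. Evaluate the standard form: now 5*t**2*log(t)/2 - 5*t**2/4.
Answer: 5*t**2*log(t)/2 - 5*t**2/4.


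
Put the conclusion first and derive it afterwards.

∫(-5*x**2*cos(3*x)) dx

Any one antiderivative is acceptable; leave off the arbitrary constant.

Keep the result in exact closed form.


The answer is -5*x**2*sin(3*x)/3 - 10*x*cos(3*x)/9 + 10*sin(3*x)/27.
Step 1. Integrate ∫(-5*x**2*cos(3*x)) dx by parts with u = x**2, dv = (-5*cos(3*x)) dx, so v = -5*sin(3*x)/3: now -5*x**2*sin(3*x)/3 + ∫(10*x*sin(3*x)/3) dx.
Step 2. Integrate ∫(10*x*sin(3*x)/3) dx by parts with u = x, dv = (10*sin(3*x)/3) dx, so v = -10*cos(3*x)/9: now -5*x**2*sin(3*x)/3 - 10*x*cos(3*x)/9 + ∫(10*cos(3*x)/9) dx.
Step 3. Evaluate the standard form: now -5*x**2*sin(3*x)/3 - 10*x*cos(3*x)/9 + 10*sin(3*x)/27.
Answer: -5*x**2*sin(3*x)/3 - 10*x*cos(3*x)/9 + 10*sin(3*x)/27.


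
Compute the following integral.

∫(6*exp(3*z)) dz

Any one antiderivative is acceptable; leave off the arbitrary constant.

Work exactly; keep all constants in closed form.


Answer: 2*exp(3*z).


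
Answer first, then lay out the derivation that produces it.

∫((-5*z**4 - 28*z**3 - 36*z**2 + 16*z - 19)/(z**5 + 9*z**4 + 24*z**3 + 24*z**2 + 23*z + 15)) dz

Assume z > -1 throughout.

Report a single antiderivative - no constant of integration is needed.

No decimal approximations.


The answer is -3*log(z + 1) + log(z + 3) - 3*log(z + 5) + 2*atan(z).
Step 1. Decompose ∫((-5*z**4 - 28*z**3 - 36*z**2 + 16*z - 19)/(z**5 + 9*z**4 + 24*z**3 + 24*z**2 + 23*z + 15)) dz by partial fractions, (-5*z**4 - 28*z**3 - 36*z**2 + 16*z - 19)/(z**5 + 9*z**4 + 24*z**3 + 24*z**2 + 23*z + 15) = 2/(z**2 + 1) - 3/(z + 5) + 1/(z + 3) - 3/(z + 1): now ∫(-3/(z + 1)) dz + ∫(1/(z + 3)) dz + ∫(-3/(z + 5)) dz + ∫(2/(z**2 + 1)) dz.
Step 2. Evaluate the standard form [assuming z > -1]: now -3*log(z + 1) + ∫(1/(z + 3)) dz + ∫(-3/(z + 5)) dz + ∫(2/(z**2 + 1)) dz.
Step 3. Evaluate the standard form [assuming z > -5]: now -3*log(z + 1) - 3*log(z + 5) + ∫(1/(z + 3)) dz + ∫(2/(z**2 + 1)) dz.
Step 4. Evaluate the standard form [assuming z > -3]: now -3*log(z + 1) + log(z + 3) - 3*log(z + 5) + ∫(2/(z**2 + 1)) dz.
Step 5. Evaluate the standard form: now -3*log(z + 1) + log(z + 3) - 3*log(z + 5) + 2*atan(z).
Answer: -3*log(z + 1) + log(z + 3) - 3*log(z + 5) + 2*atan(z).


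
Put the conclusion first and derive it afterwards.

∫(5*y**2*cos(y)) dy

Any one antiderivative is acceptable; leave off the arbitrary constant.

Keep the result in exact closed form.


The answer is 5*y**2*sin(y) + 10*y*cos(y) - 10*sin(y).
Step 1. Integrate ∫(5*y**2*cos(y)) dy by parts with u = y**2, dv = (5*cos(y)) dy, so v = 5*sin(y): now 5*y**2*sin(y) + ∫(-10*y*sin(y)) dy.
Step 2. Integrate ∫(-10*y*sin(y)) dy by parts with u = y, dv = (-10*sin(y)) dy, so v = 10*cos(y): now 5*y**2*sin(y) + 10*y*cos(y) + ∫(-10*cos(y)) dy.
Step 3. Evaluate the standard form: now 5*y**2*sin(y) + 10*y*cos(y) - 10*sin(y).
Answer: 5*y**2*sin(y) + 10*y*cos(y) - 10*sin(y).


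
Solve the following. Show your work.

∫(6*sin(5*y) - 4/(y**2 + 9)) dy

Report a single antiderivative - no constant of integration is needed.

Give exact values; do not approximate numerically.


Step 1. Rewrite: now ∫(-4/(y**2 + 9)) dy + ∫(6*sin(5*y)) dy.
Step 2. Evaluate the standard form: now -4*atan(y/3)/3 + ∫(6*sin(5*y)) dy.
Step 3. Evaluate the standard form: now -6*cos(5*y)/5 - 4*atan(y/3)/3.
Answer: -6*cos(5*y)/5 - 4*atan(y/3)/3.


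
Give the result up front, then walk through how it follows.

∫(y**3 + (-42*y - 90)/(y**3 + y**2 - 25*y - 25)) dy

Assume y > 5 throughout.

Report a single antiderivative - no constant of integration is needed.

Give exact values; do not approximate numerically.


The answer is y**4/4 - 5*log(y - 5) + 2*log(y + 1) + 3*log(y + 5).
Step 1. Rewrite: now ∫(y**3) dy + ∫((-42*y - 90)/(y**3 + y**2 - 25*y - 25)) dy.
Step 2. Evaluate the standard form: now y**4/4 + ∫((-42*y - 90)/(y**3 + y**2 - 25*y - 25)) dy.
Step 3. Decompose ∫((-42*y - 90)/(y**3 + y**2 - 25*y - 25)) dy by partial fractions, (-42*y - 90)/(y**3 + y**2 - 25*y - 25) = 3/(y + 5) + 2/(y + 1) - 5/(y - 5): now y**4/4 + ∫(-5/(y - 5)) dy + ∫(2/(y + 1)) dy + ∫(3/(y + 5)) dy.
Step 4. Evaluate the standard form [assuming y > -5]: now y**4/4 + 3*log(y + 5) + ∫(-5/(y - 5)) dy + ∫(2/(y + 1)) dy.
Step 5. Evaluate the standard form [assuming y > 5]: now y**4/4 - 5*log(y - 5) + 3*log(y + 5) + ∫(2/(y + 1)) dy.
Step 6. Evaluate the standard form [assuming y > -1]: now y**4/4 - 5*log(y - 5) + 2*log(y + 1) + 3*log(y + 5).
Answer: y**4/4 - 5*log(y - 5) + 2*log(y + 1) + 3*log(y + 5).


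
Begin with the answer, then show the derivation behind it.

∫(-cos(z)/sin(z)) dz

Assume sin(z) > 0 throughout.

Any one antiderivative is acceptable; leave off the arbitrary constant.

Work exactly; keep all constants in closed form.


The answer is -log(sin(z)).
Step 1. Substitute u = sin(z), turning ∫(-cos(z)/sin(z)) dz into ∫(-1/u) du: now ∫(-1/u) du.
Step 2. Evaluate the standard form [assuming u > 0]: now -log(u).
Step 3. Substitute back u = sin(z): now -log(sin(z)).
Answer: -log(sin(z)).


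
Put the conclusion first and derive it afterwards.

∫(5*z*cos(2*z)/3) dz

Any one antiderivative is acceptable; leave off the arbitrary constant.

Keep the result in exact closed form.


The answer is 5*z*sin(2*z)/6 + 5*cos(2*z)/12.
Step 1. Integrate ∫(5*z*cos(2*z)/3) dz by parts with u = z, dv = (5*cos(2*z)/3) dz, so v = 5*sin(2*z)/6: now 5*z*sin(2*z)/6 + ∫(-5*sin(2*z)/6) dz.
Step 2. Evaluate the standard form: now 5*z*sin(2*z)/6 + 5*cos(2*z)/12.
Answer: 5*z*sin(2*z)/6 + 5*cos(2*z)/12.


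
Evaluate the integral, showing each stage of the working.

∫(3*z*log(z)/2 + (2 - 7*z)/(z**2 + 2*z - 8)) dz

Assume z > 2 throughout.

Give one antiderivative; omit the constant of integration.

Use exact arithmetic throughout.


Step 1. Rewrite: now ∫(3*z*log(z)/2) dz + ∫((2 - 7*z)/(z**2 + 2*z - 8)) dz.
Step 2. Integrate ∫(3*z*log(z)/2) dz by parts with u = log(z), dv = (3*z/2) dz, so v = 3*z**2/4 [assuming z > 0]: now 3*z**2*log(z)/4 + ∫(-3*z/4) dz + ∫((2 - 7*z)/(z**2 + 2*z - 8)) dz.
Step 3. Evaluate the standard form: now 3*z**2*log(z)/4 - 3*z**2/8 + ∫((2 - 7*z)/(z**2 + 2*z - 8)) dz.
Step 4. Decompose ∫((2 - 7*z)/(z**2 + 2*z - 8)) dz by partial fractions, (2 - 7*z)/(z**2 + 2*z - 8) = -5/(z + 4) - 2/(z - 2): now 3*z**2*log(z)/4 - 3*z**2/8 + ∫(-2/(z - 2)) dz + ∫(-5/(z + 4)) dz.
Step 5. Evaluate the standard form [assuming z > -4]: now 3*z**2*log(z)/4 - 3*z**2/8 - 5*log(z + 4) + ∫(-2/(z - 2)) dz.
Step 6. Evaluate the standard form [assuming z > 2]: now 3*z**2*log(z)/4 - 3*z**2/8 - 2*log(z - 2) - 5*log(z + 4).
Answer: 3*z**2*log(z)/4 - 3*z**2/8 - 2*log(z - 2) - 5*log(z + 4).


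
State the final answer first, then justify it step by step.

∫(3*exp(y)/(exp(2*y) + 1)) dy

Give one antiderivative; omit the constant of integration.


The answer is 3*atan(exp(y)).
Step 1. Substitute u = exp(y), turning ∫(3*exp(y)/(exp(2*y) + 1)) dy into ∫(3/(u**2 + 1)) du: now ∫(3/(u**2 + 1)) du.
Step 2. Evaluate the standard form: now 3*atan(u).
Step 3. Substitute back u = exp(y): now 3*atan(exp(y)).
Answer: 3*atan(exp(y)).


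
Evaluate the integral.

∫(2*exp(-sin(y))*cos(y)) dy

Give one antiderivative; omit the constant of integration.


Answer: -2*exp(-sin(y)).


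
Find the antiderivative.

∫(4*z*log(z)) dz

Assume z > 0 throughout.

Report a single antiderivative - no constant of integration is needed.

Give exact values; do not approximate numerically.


Answer: 2*z**2*log(z) - z**2.


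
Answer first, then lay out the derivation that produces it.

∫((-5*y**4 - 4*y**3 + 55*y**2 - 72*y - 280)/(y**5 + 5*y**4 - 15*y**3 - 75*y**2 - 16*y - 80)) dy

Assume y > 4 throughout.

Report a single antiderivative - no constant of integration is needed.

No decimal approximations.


The answer is -log(y - 4) + log(y + 4) - 5*log(y + 5) + 4*atan(y).
Step 1. Decompose ∫((-5*y**4 - 4*y**3 + 55*y**2 - 72*y - 280)/(y**5 + 5*y**4 - 15*y**3 - 75*y**2 - 16*y - 80)) dy by partial fractions, (-5*y**4 - 4*y**3 + 55*y**2 - 72*y - 280)/(y**5 + 5*y**4 - 15*y**3 - 75*y**2 - 16*y - 80) = 4/(y**2 + 1) - 5/(y + 5) + 1/(y + 4) - 1/(y - 4): now ∫(-1/(y - 4)) dy + ∫(1/(y + 4)) dy + ∫(-5/(y + 5)) dy + ∫(4/(y**2 + 1)) dy.
Step 2. Evaluate the standard form [assuming y > -5]: now -5*log(y + 5) + ∫(-1/(y - 4)) dy + ∫(1/(y + 4)) dy + ∫(4/(y**2 + 1)) dy.
Step 3. Evaluate the standard form [assuming y > -4]: now log(y + 4) - 5*log(y + 5) + ∫(-1/(y - 4)) dy + ∫(4/(y**2 + 1)) dy.
Step 4. Evaluate the standard form [assuming y > 4]: now -log(y - 4) + log(y + 4) - 5*log(y + 5) + ∫(4/(y**2 + 1)) dy.
Step 5. Evaluate the standard form: now -log(y - 4) + log(y + 4) - 5*log(y + 5) + 4*atan(y).
Answer: -log(y - 4) + log(y + 4) - 5*log(y + 5) + 4*atan(y).


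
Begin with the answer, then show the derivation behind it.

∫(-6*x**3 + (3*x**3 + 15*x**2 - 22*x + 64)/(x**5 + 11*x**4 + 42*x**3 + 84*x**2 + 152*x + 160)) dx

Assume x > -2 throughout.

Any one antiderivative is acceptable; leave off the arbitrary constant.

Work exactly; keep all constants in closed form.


The answer is -3*x**4/2 + 3*log(x + 2) - 5*log(x + 4) + 2*log(x + 5) - atan(x/2)/2.
Step 1. Rewrite: now ∫(-6*x**3) dx + ∫((3*x**3 + 15*x**2 - 22*x + 64)/(x**5 + 11*x**4 + 42*x**3 + 84*x**2 + 152*x + 160)) dx.
Step 2. Decompose ∫((3*x**3 + 15*x**2 - 22*x + 64)/(x**5 + 11*x**4 + 42*x**3 + 84*x**2 + 152*x + 160)) dx by partial fractions, (3*x**3 + 15*x**2 - 22*x + 64)/(x**5 + 11*x**4 + 42*x**3 + 84*x**2 + 152*x + 160) = -1/(x**2 + 4) + 2/(x + 5) - 5/(x + 4) + 3/(x + 2): now ∫(-6*x**3) dx + ∫(3/(x + 2)) dx + ∫(-5/(x + 4)) dx + ∫(2/(x + 5)) dx + ∫(-1/(x**2 + 4)) dx.
Step 3. Evaluate the standard form [assuming x > -2]: now 3*log(x + 2) + ∫(-6*x**3) dx + ∫(-5/(x + 4)) dx + ∫(2/(x + 5)) dx + ∫(-1/(x**2 + 4)) dx.
Step 4. Evaluate the standard form [assuming x > -5]: now 3*log(x + 2) + 2*log(x + 5) + ∫(-6*x**3) dx + ∫(-5/(x + 4)) dx + ∫(-1/(x**2 + 4)) dx.
Step 5. Evaluate the standard form [assuming x > -4]: now 3*log(x + 2) - 5*log(x + 4) + 2*log(x + 5) + ∫(-6*x**3) dx + ∫(-1/(x**2 + 4)) dx.
Step 6. Evaluate the standard form: now 3*log(x + 2) - 5*log(x + 4) + 2*log(x + 5) - atan(x/2)/2 + ∫(-6*x**3) dx.
Step 7. Evaluate the standard form: now -3*x**4/2 + 3*log(x + 2) - 5*log(x + 4) + 2*log(x + 5) - atan(x/2)/2.
Answer: -3*x**4/2 + 3*log(x + 2) - 5*log(x + 4) + 2*log(x + 5) - atan(x/2)/2.


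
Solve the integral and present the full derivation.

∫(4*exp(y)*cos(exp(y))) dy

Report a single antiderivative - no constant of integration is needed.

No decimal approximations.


Step 1. Substitute u = exp(y), turning ∫(4*exp(y)*cos(exp(y))) dy into ∫(4*cos(u)) du: now ∫(4*cos(u)) du.
Step 2. Evaluate the standard form: now 4*sin(u).
Step 3. Substitute back u = exp(y): now 4*sin(exp(y)).
Answer: 4*sin(exp(y)).


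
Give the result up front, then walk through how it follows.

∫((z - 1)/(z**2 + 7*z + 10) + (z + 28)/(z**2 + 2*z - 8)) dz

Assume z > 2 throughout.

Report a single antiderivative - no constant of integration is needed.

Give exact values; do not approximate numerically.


The answer is 5*log(z - 2) - log(z + 2) - 4*log(z + 4) + 2*log(z + 5).
Step 1. Rewrite: now ∫((z - 1)/(z**2 + 7*z + 10)) dz + ∫((z + 28)/(z**2 + 2*z - 8)) dz.
Step 2. Decompose ∫((z + 28)/(z**2 + 2*z - 8)) dz by partial fractions, (z + 28)/(z**2 + 2*z - 8) = -4/(z + 4) + 5/(z - 2): now ∫((z - 1)/(z**2 + 7*z + 10)) dz + ∫(5/(z - 2)) dz + ∫(-4/(z + 4)) dz.
Step 3. Evaluate the standard form [assuming z > -4]: now -4*log(z + 4) + ∫((z - 1)/(z**2 + 7*z + 10)) dz + ∫(5/(z - 2)) dz.
Step 4. Evaluate the standard form [assuming z > 2]: now 5*log(z - 2) - 4*log(z + 4) + ∫((z - 1)/(z**2 + 7*z + 10)) dz.
Step 5. Decompose ∫((z - 1)/(z**2 + 7*z + 10)) dz by partial fractions, (z - 1)/(z**2 + 7*z + 10) = 2/(z + 5) - 1/(z + 2): now 5*log(z - 2) - 4*log(z + 4) + ∫(-1/(z + 2)) dz + ∫(2/(z + 5)) dz.
Step 6. Evaluate the standard form [assuming z > -2]: now 5*log(z - 2) - log(z + 2) - 4*log(z + 4) + ∫(2/(z + 5)) dz.
Step 7. Evaluate the standard form [assuming z > -5]: now 5*log(z - 2) - log(z + 2) - 4*log(z + 4) + 2*log(z + 5).
Answer: 5*log(z - 2) - log(z + 2) - 4*log(z + 4) + 2*log(z + 5).


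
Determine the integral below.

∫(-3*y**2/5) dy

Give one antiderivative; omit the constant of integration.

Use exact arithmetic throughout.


Answer: -y**3/5.


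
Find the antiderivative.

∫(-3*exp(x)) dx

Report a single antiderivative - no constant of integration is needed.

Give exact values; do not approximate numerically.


Answer: -3*exp(x).


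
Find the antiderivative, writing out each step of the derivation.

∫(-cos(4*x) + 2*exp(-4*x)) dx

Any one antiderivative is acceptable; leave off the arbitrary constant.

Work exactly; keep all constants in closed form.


Step 1. Rewrite: now ∫(2*exp(-4*x)) dx + ∫(-cos(4*x)) dx.
Step 2. Evaluate the standard form: now -sin(4*x)/4 + ∫(2*exp(-4*x)) dx.
Step 3. Evaluate the standard form: now -sin(4*x)/4 - exp(-4*x)/2.
Answer: -sin(4*x)/4 - exp(-4*x)/2.
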